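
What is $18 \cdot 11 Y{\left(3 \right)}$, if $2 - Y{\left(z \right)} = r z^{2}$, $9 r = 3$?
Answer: $-198$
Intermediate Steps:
$r = \frac{1}{3}$ ($r = \frac{1}{9} \cdot 3 = \frac{1}{3} \approx 0.33333$)
$Y{\left(z \right)} = 2 - \frac{z^{2}}{3}$
$18 \cdot 11 Y{\left(3 \right)} = 18 \cdot 11 \left(2 - \frac{3^{2}}{3}\right) = 198 \left(2 - 3\right) = 198 \left(-1\right) = -198$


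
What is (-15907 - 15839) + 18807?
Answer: -12939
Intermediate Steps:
(-15907 - 15839) + 18807 = -31746 + 18807 = -12939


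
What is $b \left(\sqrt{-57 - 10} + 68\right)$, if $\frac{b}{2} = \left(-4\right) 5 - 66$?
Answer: $-11696 - 172 i \sqrt{67} \approx -11696.0 - 1407.9 i$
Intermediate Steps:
$b = -172$ ($b = 2 \left(\left(-4\right) 5 - 66\right) = 2 \left(-20 - 66\right) = 2 \left(-86\right) = -172$)
$b \left(\sqrt{-57 - 10} + 68\right) = - 172 \left(\sqrt{-57 - 10} + 68\right) = - 172 \left(\sqrt{-67} + 68\right) = - 172 \left(i \sqrt{67} + 68\right) = - 172 \left(68 + i \sqrt{67}\right) = -11696 - 172 i \sqrt{67}$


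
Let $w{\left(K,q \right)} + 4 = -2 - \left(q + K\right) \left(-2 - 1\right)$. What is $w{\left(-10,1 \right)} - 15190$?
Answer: $-15223$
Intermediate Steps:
$w{\left(K,q \right)} = -6 + 3 K + 3 q$ ($w{\left(K,q \right)} = -4 - \left(2 + \left(q + K\right) \left(-2 - 1\right)\right) = -4 - \left(2 + \left(K + q\right) \left(-3\right)\right) = -4 - \left(2 - 3 K - 3 q\right) = -4 + \left(-2 + 3 K + 3 q\right) = -6 + 3 K + 3 q$)
$w{\left(-10,1 \right)} - 15190 = \left(-6 + 3 \left(-10\right) + 3 \cdot 1\right) - 15190 = \left(-6 - 30 + 3\right) - 15190 = -33 - 15190 = -15223$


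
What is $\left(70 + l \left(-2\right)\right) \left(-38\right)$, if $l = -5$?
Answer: $-3040$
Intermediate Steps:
$\left(70 + l \left(-2\right)\right) \left(-38\right) = \left(70 - -10\right) \left(-38\right) = \left(70 + 10\right) \left(-38\right) = 80 \left(-38\right) = -3040$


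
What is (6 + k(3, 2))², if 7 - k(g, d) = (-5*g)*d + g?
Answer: 1600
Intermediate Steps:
k(g, d) = 7 - g + 5*d*g (k(g, d) = 7 - ((-5*g)*d + g) = 7 - (-5*d*g + g) = 7 - (g - 5*d*g) = 7 + (-g + 5*d*g) = 7 - g + 5*d*g)
(6 + k(3, 2))² = (6 + (7 - 1*3 + 5*2*3))² = (6 + (7 - 3 + 30))² = (6 + 34)² = 40² = 1600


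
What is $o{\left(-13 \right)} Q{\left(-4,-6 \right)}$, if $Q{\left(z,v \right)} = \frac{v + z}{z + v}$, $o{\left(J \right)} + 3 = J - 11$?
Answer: $-27$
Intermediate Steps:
$o{\left(J \right)} = -14 + J$ ($o{\left(J \right)} = -3 + \left(J - 11\right) = -3 + \left(-11 + J\right) = -14 + J$)
$Q{\left(z,v \right)} = 1$ ($Q{\left(z,v \right)} = \frac{v + z}{v + z} = 1$)
$o{\left(-13 \right)} Q{\left(-4,-6 \right)} = \left(-14 - 13\right) 1 = \left(-27\right) 1 = -27$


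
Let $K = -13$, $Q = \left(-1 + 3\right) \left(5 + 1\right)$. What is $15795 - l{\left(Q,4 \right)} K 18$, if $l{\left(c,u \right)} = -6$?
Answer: $14391$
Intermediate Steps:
$Q = 12$ ($Q = 2 \cdot 6 = 12$)
$15795 - l{\left(Q,4 \right)} K 18 = 15795 - \left(-6\right) \left(-13\right) 18 = 15795 - 78 \cdot 18 = 15795 - 1404 = 14391$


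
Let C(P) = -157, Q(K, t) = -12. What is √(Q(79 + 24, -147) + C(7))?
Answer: 13*I ≈ 13.0*I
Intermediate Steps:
√(Q(79 + 24, -147) + C(7)) = √(-12 - 157) = √(-169) = 13*I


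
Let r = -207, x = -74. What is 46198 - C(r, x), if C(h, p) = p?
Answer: 46272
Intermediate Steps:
46198 - C(r, x) = 46198 - 1*(-74) = 46198 + 74 = 46272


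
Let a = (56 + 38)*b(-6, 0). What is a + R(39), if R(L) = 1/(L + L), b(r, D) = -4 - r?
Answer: 14665/78 ≈ 188.01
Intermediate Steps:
R(L) = 1/(2*L)
a = 188 (a = (56 + 38)*(-4 - 1*(-6)) = 94*(-4 + 6) = 94*2 = 188)
a + R(39) = 188 + (½)/39 = 188 + (½)*(1/39) = 188 + 1/78 = 14665/78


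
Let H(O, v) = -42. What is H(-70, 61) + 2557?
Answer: 2515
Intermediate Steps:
H(-70, 61) + 2557 = -42 + 2557 = 2515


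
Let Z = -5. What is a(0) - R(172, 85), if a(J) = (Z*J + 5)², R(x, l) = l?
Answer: -60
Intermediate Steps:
a(J) = (5 - 5*J)² (a(J) = (-5*J + 5)² = (5 - 5*J)²)
a(0) - R(172, 85) = 25*(1 - 1*0)² - 1*85 = 25*(1 + 0)² - 85 = 25*1² - 85 = 25*1 - 85 = 25 - 85 = -60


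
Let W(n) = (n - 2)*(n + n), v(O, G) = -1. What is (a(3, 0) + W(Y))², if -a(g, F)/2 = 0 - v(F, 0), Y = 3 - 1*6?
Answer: 784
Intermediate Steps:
Y = -3 (Y = 3 - 6 = -3)
a(g, F) = -2 (a(g, F) = -2*(0 - 1*(-1)) = -2*(0 + 1) = -2*1 = -2)
W(n) = 2*n*(-2 + n) (W(n) = (-2 + n)*(2*n) = 2*n*(-2 + n))
(a(3, 0) + W(Y))² = (-2 + 2*(-3)*(-2 - 3))² = (-2 + 2*(-3)*(-5))² = (-2 + 30)² = 28² = 784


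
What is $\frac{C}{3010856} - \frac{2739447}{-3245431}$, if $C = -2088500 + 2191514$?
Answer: $\frac{4291202632833}{4885762699468} \approx 0.87831$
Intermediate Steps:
$C = 103014$
$\frac{C}{3010856} - \frac{2739447}{-3245431} = \frac{103014}{3010856} - \frac{2739447}{-3245431} = 103014 \cdot \frac{1}{3010856} - - \frac{2739447}{3245431} = \frac{51507}{1505428} + \frac{2739447}{3245431} = \frac{4291202632833}{4885762699468}$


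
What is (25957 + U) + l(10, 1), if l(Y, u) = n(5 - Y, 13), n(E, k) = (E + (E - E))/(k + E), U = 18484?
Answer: 355523/8 ≈ 44440.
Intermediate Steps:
n(E, k) = E/(E + k) (n(E, k) = (E + 0)/(E + k) = E/(E + k))
l(Y, u) = (5 - Y)/(18 - Y) (l(Y, u) = (5 - Y)/((5 - Y) + 13) = (5 - Y)/(18 - Y))
(25957 + U) + l(10, 1) = (25957 + 18484) + (-5 + 10)/(-18 + 10) = 44441 + 5/(-8) = 44441 - ⅛*5 = 44441 - 5/8 = 355523/8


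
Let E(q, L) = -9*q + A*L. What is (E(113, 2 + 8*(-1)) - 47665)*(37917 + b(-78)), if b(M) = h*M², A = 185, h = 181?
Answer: -56719112832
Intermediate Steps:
E(q, L) = -9*q + 185*L
b(M) = 181*M²
(E(113, 2 + 8*(-1)) - 47665)*(37917 + b(-78)) = ((-9*113 + 185*(2 + 8*(-1))) - 47665)*(37917 + 181*(-78)²) = ((-1017 + 185*(2 - 8)) - 47665)*(37917 + 181*6084) = ((-1017 + 185*(-6)) - 47665)*(37917 + 1101204) = ((-1017 - 1110) - 47665)*1139121 = (-2127 - 47665)*1139121 = -49792*1139121 = -56719112832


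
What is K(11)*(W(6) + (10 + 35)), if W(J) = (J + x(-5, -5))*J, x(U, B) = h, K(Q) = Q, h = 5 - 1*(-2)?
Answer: 1353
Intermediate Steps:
h = 7 (h = 5 + 2 = 7)
x(U, B) = 7
W(J) = J*(7 + J) (W(J) = (J + 7)*J = (7 + J)*J = J*(7 + J))
K(11)*(W(6) + (10 + 35)) = 11*(6*(7 + 6) + (10 + 35)) = 11*(6*13 + 45) = 11*(78 + 45) = 11*123 = 1353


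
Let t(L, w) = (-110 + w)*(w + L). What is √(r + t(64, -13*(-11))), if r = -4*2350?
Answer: I*√2569 ≈ 50.685*I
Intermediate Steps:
t(L, w) = (-110 + w)*(L + w)
r = -9400
√(r + t(64, -13*(-11))) = √(-9400 + ((-13*(-11))² - 110*64 - (-1430)*(-11) + 64*(-13*(-11)))) = √(-9400 + (143² - 7040 - 110*143 + 64*143)) = √(-9400 + (20449 - 7040 - 15730 + 9152)) = √(-9400 + 6831) = √(-2569) = I*√2569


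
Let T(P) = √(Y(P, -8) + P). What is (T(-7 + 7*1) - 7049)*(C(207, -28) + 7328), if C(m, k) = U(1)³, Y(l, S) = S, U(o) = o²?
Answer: -51662121 + 14658*I*√2 ≈ -5.1662e+7 + 20730.0*I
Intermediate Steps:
C(m, k) = 1 (C(m, k) = (1²)³ = 1³ = 1)
T(P) = √(-8 + P)
(T(-7 + 7*1) - 7049)*(C(207, -28) + 7328) = (√(-8 + (-7 + 7*1)) - 7049)*(1 + 7328) = (√(-8 + (-7 + 7)) - 7049)*7329 = (√(-8 + 0) - 7049)*7329 = (√(-8) - 7049)*7329 = (2*I*√2 - 7049)*7329 = (-7049 + 2*I*√2)*7329 = -51662121 + 14658*I*√2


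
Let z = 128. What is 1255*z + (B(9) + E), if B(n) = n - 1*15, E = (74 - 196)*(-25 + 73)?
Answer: 154778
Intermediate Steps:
E = -5856 (E = -122*48 = -5856)
B(n) = -15 + n (B(n) = n - 15 = -15 + n)
1255*z + (B(9) + E) = 1255*128 + ((-15 + 9) - 5856) = 160640 + (-6 - 5856) = 160640 - 5862 = 154778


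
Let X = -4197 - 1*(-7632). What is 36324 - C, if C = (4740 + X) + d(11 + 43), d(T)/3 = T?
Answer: 27987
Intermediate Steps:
d(T) = 3*T
X = 3435 (X = -4197 + 7632 = 3435)
C = 8337 (C = (4740 + 3435) + 3*(11 + 43) = 8175 + 3*54 = 8175 + 162 = 8337)
36324 - C = 36324 - 1*8337 = 36324 - 8337 = 27987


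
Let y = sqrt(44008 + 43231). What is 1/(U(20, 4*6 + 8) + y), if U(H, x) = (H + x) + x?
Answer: -84/80183 + sqrt(87239)/80183 ≈ 0.0026360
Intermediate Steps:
U(H, x) = H + 2*x
y = sqrt(87239) ≈ 295.36
1/(U(20, 4*6 + 8) + y) = 1/((20 + 2*(4*6 + 8)) + sqrt(87239)) = 1/((20 + 2*(24 + 8)) + sqrt(87239)) = 1/((20 + 2*32) + sqrt(87239)) = 1/((20 + 64) + sqrt(87239)) = 1/(84 + sqrt(87239))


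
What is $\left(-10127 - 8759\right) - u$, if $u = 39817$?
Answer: $-58703$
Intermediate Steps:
$\left(-10127 - 8759\right) - u = \left(-10127 - 8759\right) - 39817 = -18886 - 39817 = -58703$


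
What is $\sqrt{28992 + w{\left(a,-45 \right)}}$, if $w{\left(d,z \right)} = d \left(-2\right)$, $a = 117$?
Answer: $\sqrt{28758} \approx 169.58$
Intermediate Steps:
$w{\left(d,z \right)} = - 2 d$
$\sqrt{28992 + w{\left(a,-45 \right)}} = \sqrt{28992 - 234} = \sqrt{28758}$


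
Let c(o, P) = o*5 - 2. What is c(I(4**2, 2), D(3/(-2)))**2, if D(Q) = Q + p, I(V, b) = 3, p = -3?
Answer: 169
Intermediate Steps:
D(Q) = -3 + Q (D(Q) = Q - 3 = -3 + Q)
c(o, P) = -2 + 5*o (c(o, P) = 5*o - 2 = -2 + 5*o)
c(I(4**2, 2), D(3/(-2)))**2 = (-2 + 5*3)**2 = (-2 + 15)**2 = 13**2 = 169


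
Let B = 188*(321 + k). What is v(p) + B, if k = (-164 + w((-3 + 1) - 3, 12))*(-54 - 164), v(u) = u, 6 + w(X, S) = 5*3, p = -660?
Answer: 6412208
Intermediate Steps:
w(X, S) = 9 (w(X, S) = -6 + 5*3 = -6 + 15 = 9)
k = 33790 (k = (-164 + 9)*(-54 - 164) = -155*(-218) = 33790)
B = 6412868 (B = 188*(321 + 33790) = 188*34111 = 6412868)
v(p) + B = -660 + 6412868 = 6412208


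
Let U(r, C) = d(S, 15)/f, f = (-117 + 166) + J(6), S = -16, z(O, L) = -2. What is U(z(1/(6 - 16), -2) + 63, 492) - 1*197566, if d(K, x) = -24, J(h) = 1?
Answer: -4939162/25 ≈ -1.9757e+5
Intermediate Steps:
f = 50 (f = (-117 + 166) + 1 = 49 + 1 = 50)
U(r, C) = -12/25 (U(r, C) = -24/50 = -24*1/50 = -12/25)
U(z(1/(6 - 16), -2) + 63, 492) - 1*197566 = -12/25 - 1*197566 = -12/25 - 197566 = -4939162/25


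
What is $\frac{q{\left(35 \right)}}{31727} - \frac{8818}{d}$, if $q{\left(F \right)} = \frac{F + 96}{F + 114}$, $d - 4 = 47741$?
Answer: $- \frac{41679279619}{225706036635} \approx -0.18466$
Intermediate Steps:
$d = 47745$ ($d = 4 + 47741 = 47745$)
$q{\left(F \right)} = \frac{96 + F}{114 + F}$
$\frac{q{\left(35 \right)}}{31727} - \frac{8818}{d} = \frac{\frac{1}{114 + 35} \left(96 + 35\right)}{31727} - \frac{8818}{47745} = \frac{1}{149} \cdot 131 \cdot \frac{1}{31727} - \frac{8818}{47745} = \frac{131}{149} \cdot \frac{1}{31727} - \frac{8818}{47745} = \frac{131}{4727323} - \frac{8818}{47745} = - \frac{41679279619}{225706036635}$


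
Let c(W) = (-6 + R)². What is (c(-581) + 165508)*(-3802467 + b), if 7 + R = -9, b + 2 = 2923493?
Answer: -145902984192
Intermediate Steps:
b = 2923491 (b = -2 + 2923493 = 2923491)
R = -16 (R = -7 - 9 = -16)
c(W) = 484 (c(W) = (-6 - 16)² = (-22)² = 484)
(c(-581) + 165508)*(-3802467 + b) = (484 + 165508)*(-3802467 + 2923491) = 165992*(-878976) = -145902984192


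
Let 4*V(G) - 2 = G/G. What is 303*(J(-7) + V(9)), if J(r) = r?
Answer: -7575/4 ≈ -1893.8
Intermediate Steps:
V(G) = ¾ (V(G) = ½ + (G/G)/4 = ½ + (¼)*1 = ½ + ¼ = ¾)
303*(J(-7) + V(9)) = 303*(-7 + ¾) = 303*(-25/4) = -7575/4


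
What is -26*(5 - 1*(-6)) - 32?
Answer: -318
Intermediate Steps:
-26*(5 - 1*(-6)) - 32 = -26*(5 + 6) - 32 = -26*11 - 32 = -286 - 32 = -318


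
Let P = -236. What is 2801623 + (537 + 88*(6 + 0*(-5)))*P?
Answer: 2550283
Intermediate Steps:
2801623 + (537 + 88*(6 + 0*(-5)))*P = 2801623 + (537 + 88*(6 + 0*(-5)))*(-236) = 2801623 + (537 + 88*(6 + 0))*(-236) = 2801623 + (537 + 88*6)*(-236) = 2801623 + (537 + 528)*(-236) = 2801623 + 1065*(-236) = 2801623 - 251340 = 2550283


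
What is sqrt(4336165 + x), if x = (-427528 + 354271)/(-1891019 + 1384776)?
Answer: 2*sqrt(277820241856047634)/506243 ≈ 2082.3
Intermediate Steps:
x = 73257/506243 (x = -73257/(-506243) = -73257*(-1/506243) = 73257/506243 ≈ 0.14471)
sqrt(4336165 + x) = sqrt(4336165 + 73257/506243) = sqrt(2195153251352/506243) = 2*sqrt(277820241856047634)/506243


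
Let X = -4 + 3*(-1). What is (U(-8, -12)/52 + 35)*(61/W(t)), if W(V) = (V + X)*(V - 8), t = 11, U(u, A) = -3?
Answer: 110837/624 ≈ 177.62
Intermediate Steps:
X = -7 (X = -4 - 3 = -7)
W(V) = (-8 + V)*(-7 + V) (W(V) = (V - 7)*(V - 8) = (-7 + V)*(-8 + V) = (-8 + V)*(-7 + V))
(U(-8, -12)/52 + 35)*(61/W(t)) = (-3/52 + 35)*(61/(56 + 11² - 15*11)) = (-3*1/52 + 35)*(61/(56 + 121 - 165)) = (-3/52 + 35)*(61/12) = 1817*(61*(1/12))/52 = (1817/52)*(61/12) = 110837/624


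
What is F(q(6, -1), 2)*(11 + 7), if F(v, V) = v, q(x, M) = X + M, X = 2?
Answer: 18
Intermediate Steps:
q(x, M) = 2 + M
F(q(6, -1), 2)*(11 + 7) = (2 - 1)*(11 + 7) = 1*18 = 18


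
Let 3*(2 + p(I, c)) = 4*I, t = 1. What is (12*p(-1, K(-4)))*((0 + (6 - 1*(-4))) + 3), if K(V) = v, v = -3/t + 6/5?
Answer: -520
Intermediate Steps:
v = -9/5 (v = -3/1 + 6/5 = -3*1 + 6*(1/5) = -3 + 6/5 = -9/5 ≈ -1.8000)
K(V) = -9/5
p(I, c) = -2 + 4*I/3 (p(I, c) = -2 + (4*I)/3 = -2 + 4*I/3)
(12*p(-1, K(-4)))*((0 + (6 - 1*(-4))) + 3) = (12*(-2 + (4/3)*(-1)))*((0 + (6 - 1*(-4))) + 3) = (12*(-2 - 4/3))*((0 + (6 + 4)) + 3) = (12*(-10/3))*((0 + 10) + 3) = -40*(10 + 3) = -40*13 = -520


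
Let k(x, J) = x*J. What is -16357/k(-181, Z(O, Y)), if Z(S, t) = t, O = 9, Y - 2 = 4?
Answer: 16357/1086 ≈ 15.062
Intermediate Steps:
Y = 6 (Y = 2 + 4 = 6)
k(x, J) = J*x
-16357/k(-181, Z(O, Y)) = -16357/(6*(-181)) = -16357/(-1086) = -16357*(-1/1086) = 16357/1086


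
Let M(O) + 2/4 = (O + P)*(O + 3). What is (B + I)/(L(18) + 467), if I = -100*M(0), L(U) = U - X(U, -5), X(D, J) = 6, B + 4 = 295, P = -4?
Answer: 1541/479 ≈ 3.2171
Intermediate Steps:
B = 291 (B = -4 + 295 = 291)
M(O) = -½ + (-4 + O)*(3 + O) (M(O) = -½ + (O - 4)*(O + 3) = -½ + (-4 + O)*(3 + O))
L(U) = -6 + U (L(U) = U - 1*6 = U - 6 = -6 + U)
I = 1250 (I = -100*(-25/2 + 0² - 1*0) = -100*(-25/2 + 0 + 0) = -100*(-25/2) = 1250)
(B + I)/(L(18) + 467) = (291 + 1250)/((-6 + 18) + 467) = 1541/(12 + 467) = 1541/479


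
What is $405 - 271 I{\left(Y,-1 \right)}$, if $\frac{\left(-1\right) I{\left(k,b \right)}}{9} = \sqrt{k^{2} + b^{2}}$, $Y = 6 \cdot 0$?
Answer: $2844$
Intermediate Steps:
$Y = 0$
$I{\left(k,b \right)} = - 9 \sqrt{b^{2} + k^{2}}$ ($I{\left(k,b \right)} = - 9 \sqrt{k^{2} + b^{2}} = - 9 \sqrt{b^{2} + k^{2}}$)
$405 - 271 I{\left(Y,-1 \right)} = 405 - 271 \left(- 9 \sqrt{\left(-1\right)^{2} + 0^{2}}\right) = 405 - 271 \left(- 9 \sqrt{1 + 0}\right) = 405 - 271 \left(- 9 \sqrt{1}\right) = 405 - 271 \left(\left(-9\right) 1\right) = 405 - -2439 = 405 + 2439 = 2844$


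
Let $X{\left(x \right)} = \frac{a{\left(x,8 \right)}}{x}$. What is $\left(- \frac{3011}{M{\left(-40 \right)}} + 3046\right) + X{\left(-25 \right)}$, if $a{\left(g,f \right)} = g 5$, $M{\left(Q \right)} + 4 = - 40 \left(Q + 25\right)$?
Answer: $\frac{1815385}{596} \approx 3045.9$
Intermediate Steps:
$M{\left(Q \right)} = -1004 - 40 Q$ ($M{\left(Q \right)} = -4 - 40 \left(Q + 25\right) = -4 - 40 \left(25 + Q\right) = -4 - \left(1000 + 40 Q\right) = -1004 - 40 Q$)
$a{\left(g,f \right)} = 5 g$
$X{\left(x \right)} = 5$ ($X{\left(x \right)} = \frac{5 x}{x} = 5$)
$\left(- \frac{3011}{M{\left(-40 \right)}} + 3046\right) + X{\left(-25 \right)} = \left(- \frac{3011}{-1004 - -1600} + 3046\right) + 5 = \left(- \frac{3011}{-1004 + 1600} + 3046\right) + 5 = \left(- \frac{3011}{596} + 3046\right) + 5 = \frac{1812405}{596} + 5 = \frac{1815385}{596}$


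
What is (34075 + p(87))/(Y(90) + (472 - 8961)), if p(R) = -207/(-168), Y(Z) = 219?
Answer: -1908269/463120 ≈ -4.1205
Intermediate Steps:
p(R) = 69/56 (p(R) = -207*(-1/168) = 69/56)
(34075 + p(87))/(Y(90) + (472 - 8961)) = (34075 + 69/56)/(219 + (472 - 8961)) = 1908269/(56*(219 - 8489)) = (1908269/56)/(-8270) = (1908269/56)*(-1/8270) = -1908269/463120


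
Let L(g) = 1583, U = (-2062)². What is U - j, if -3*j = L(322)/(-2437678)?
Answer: 31093879733113/7313034 ≈ 4.2518e+6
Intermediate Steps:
U = 4251844
j = 1583/7313034 (j = -1583/(3*(-2437678)) = -1583*(-1)/(3*2437678) = -⅓*(-1583/2437678) = 1583/7313034 ≈ 0.00021646)
U - j = 4251844 - 1*1583/7313034 = 4251844 - 1583/7313034 = 31093879733113/7313034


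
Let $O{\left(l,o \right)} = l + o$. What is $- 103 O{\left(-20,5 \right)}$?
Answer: $1545$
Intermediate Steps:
$- 103 O{\left(-20,5 \right)} = - 103 \left(-20 + 5\right) = \left(-103\right) \left(-15\right) = 1545$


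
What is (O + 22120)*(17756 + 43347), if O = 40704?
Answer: 3838734872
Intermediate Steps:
(O + 22120)*(17756 + 43347) = (40704 + 22120)*(17756 + 43347) = 62824*61103 = 3838734872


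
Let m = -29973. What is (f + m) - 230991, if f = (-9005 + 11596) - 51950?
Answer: -310323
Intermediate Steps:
f = -49359 (f = 2591 - 51950 = -49359)
(f + m) - 230991 = (-49359 - 29973) - 230991 = -79332 - 230991 = -310323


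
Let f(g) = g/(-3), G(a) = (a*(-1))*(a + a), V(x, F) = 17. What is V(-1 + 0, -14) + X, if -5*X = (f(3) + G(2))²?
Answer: ⅘ ≈ 0.80000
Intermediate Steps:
G(a) = -2*a² (G(a) = (-a)*(2*a) = -2*a²)
f(g) = -g/3 (f(g) = g*(-⅓) = -g/3)
X = -81/5 (X = -(-⅓*3 - 2*2²)²/5 = -(-1 - 2*4)²/5 = -(-1 - 8)²/5 = -⅕*(-9)² = -⅕*81 = -81/5 ≈ -16.200)
V(-1 + 0, -14) + X = 17 - 81/5 = ⅘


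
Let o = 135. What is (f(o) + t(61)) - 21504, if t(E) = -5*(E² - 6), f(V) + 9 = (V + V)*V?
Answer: -3638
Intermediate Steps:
f(V) = -9 + 2*V² (f(V) = -9 + (V + V)*V = -9 + (2*V)*V = -9 + 2*V²)
t(E) = 30 - 5*E² (t(E) = -5*(-6 + E²) = 30 - 5*E²)
(f(o) + t(61)) - 21504 = ((-9 + 2*135²) + (30 - 5*61²)) - 21504 = ((-9 + 2*18225) + (30 - 5*3721)) - 21504 = ((-9 + 36450) + (30 - 18605)) - 21504 = (36441 - 18575) - 21504 = 17866 - 21504 = -3638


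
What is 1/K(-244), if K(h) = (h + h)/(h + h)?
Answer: 1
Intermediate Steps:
K(h) = 1 (K(h) = (2*h)/((2*h)) = (2*h)*(1/(2*h)) = 1)
1/K(-244) = 1/1 = 1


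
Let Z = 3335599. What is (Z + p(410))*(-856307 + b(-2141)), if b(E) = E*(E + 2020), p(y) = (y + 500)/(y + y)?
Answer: -81679126749207/41 ≈ -1.9922e+12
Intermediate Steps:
p(y) = (500 + y)/(2*y) (p(y) = (500 + y)/((2*y)) = (500 + y)*(1/(2*y)) = (500 + y)/(2*y))
b(E) = E*(2020 + E)
(Z + p(410))*(-856307 + b(-2141)) = (3335599 + (½)*(500 + 410)/410)*(-856307 - 2141*(2020 - 2141)) = (3335599 + (½)*(1/410)*910)*(-856307 - 2141*(-121)) = (3335599 + 91/82)*(-856307 + 259061) = (273519209/82)*(-597246) = -81679126749207/41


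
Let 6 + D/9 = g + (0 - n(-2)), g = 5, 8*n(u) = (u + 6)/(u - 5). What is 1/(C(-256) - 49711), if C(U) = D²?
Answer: -196/9729667 ≈ -2.0145e-5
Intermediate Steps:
n(u) = (6 + u)/(8*(-5 + u)) (n(u) = ((u + 6)/(u - 5))/8 = ((6 + u)/(-5 + u))/8 = (6 + u)/(8*(-5 + u)))
D = -117/14 (D = -54 + 9*(5 + (0 - (6 - 2)/(8*(-5 - 2)))) = -54 + 9*(5 + (0 - 4/(8*(-7)))) = -54 + 9*(5 + (0 - (-1)*4/(8*7))) = -54 + 9*(5 + (0 - 1*(-1/14))) = -54 + 9*(5 + (0 + 1/14)) = -54 + 9*(5 + 1/14) = -54 + 9*(71/14) = -54 + 639/14 = -117/14 ≈ -8.3571)
C(U) = 13689/196 (C(U) = (-117/14)² = 13689/196)
1/(C(-256) - 49711) = 1/(13689/196 - 49711) = 1/(-9729667/196) = -196/9729667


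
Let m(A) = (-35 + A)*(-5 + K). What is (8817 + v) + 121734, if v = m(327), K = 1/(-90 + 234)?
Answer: 4647349/36 ≈ 1.2909e+5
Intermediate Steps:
K = 1/144 ≈ 0.0069444
m(A) = 25165/144 - 719*A/144 (m(A) = (-35 + A)*(-5 + 1/144) = (-35 + A)*(-719/144) = 25165/144 - 719*A/144)
v = -52487/36 (v = 25165/144 - 719/144*327 = 25165/144 - 78371/48 = -52487/36 ≈ -1458.0)
(8817 + v) + 121734 = (8817 - 52487/36) + 121734 = 264925/36 + 121734 = 4647349/36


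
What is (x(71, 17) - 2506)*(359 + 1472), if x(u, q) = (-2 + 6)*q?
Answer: -4463978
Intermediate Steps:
x(u, q) = 4*q
(x(71, 17) - 2506)*(359 + 1472) = (4*17 - 2506)*(359 + 1472) = (68 - 2506)*1831 = -2438*1831 = -4463978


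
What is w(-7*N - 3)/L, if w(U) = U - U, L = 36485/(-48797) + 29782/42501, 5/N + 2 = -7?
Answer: 0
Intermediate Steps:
N = -5/9 (N = 5/(-2 - 7) = 5/(-9) = 5*(-⅑) = -5/9 ≈ -0.55556)
L = -97376731/2073921297 (L = 36485*(-1/48797) + 29782*(1/42501) = -36485/48797 + 29782/42501 = -97376731/2073921297 ≈ -0.046953)
w(U) = 0
w(-7*N - 3)/L = 0/(-97376731/2073921297) = 0*(-2073921297/97376731) = 0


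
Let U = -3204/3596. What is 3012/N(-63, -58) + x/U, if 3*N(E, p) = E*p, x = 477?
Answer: -9627663/18067 ≈ -532.89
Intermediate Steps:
N(E, p) = E*p/3 (N(E, p) = (E*p)/3 = E*p/3)
U = -801/899 (U = -3204*1/3596 = -801/899 ≈ -0.89099)
3012/N(-63, -58) + x/U = 3012/(((⅓)*(-63)*(-58))) + 477/(-801/899) = 3012/1218 + 477*(-899/801) = 3012*(1/1218) - 47647/89 = 502/203 - 47647/89 = -9627663/18067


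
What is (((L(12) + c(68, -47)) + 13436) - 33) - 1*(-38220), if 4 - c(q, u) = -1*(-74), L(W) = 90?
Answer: 51643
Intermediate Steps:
c(q, u) = -70 (c(q, u) = 4 - (-1)*(-74) = 4 - 1*74 = 4 - 74 = -70)
(((L(12) + c(68, -47)) + 13436) - 33) - 1*(-38220) = (((90 - 70) + 13436) - 33) - 1*(-38220) = ((20 + 13436) - 33) + 38220 = (13456 - 33) + 38220 = 13423 + 38220 = 51643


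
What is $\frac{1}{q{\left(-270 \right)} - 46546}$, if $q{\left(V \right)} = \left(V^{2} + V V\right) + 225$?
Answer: $\frac{1}{99479} \approx 1.0052 \cdot 10^{-5}$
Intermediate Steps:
$q{\left(V \right)} = 225 + 2 V^{2}$ ($q{\left(V \right)} = \left(V^{2} + V^{2}\right) + 225 = 2 V^{2} + 225 = 225 + 2 V^{2}$)
$\frac{1}{q{\left(-270 \right)} - 46546} = \frac{1}{\left(225 + 2 \left(-270\right)^{2}\right) - 46546} = \frac{1}{\left(225 + 2 \cdot 72900\right) - 46546} = \frac{1}{\left(225 + 145800\right) - 46546} = \frac{1}{146025 - 46546} = \frac{1}{99479}$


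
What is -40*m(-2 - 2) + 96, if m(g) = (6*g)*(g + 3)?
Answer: -864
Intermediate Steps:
m(g) = 6*g*(3 + g) (m(g) = (6*g)*(3 + g) = 6*g*(3 + g))
-40*m(-2 - 2) + 96 = -240*(-2 - 2)*(3 + (-2 - 2)) + 96 = -240*(-4)*(3 - 4) + 96 = -240*(-4)*(-1) + 96 = -40*24 + 96 = -960 + 96 = -864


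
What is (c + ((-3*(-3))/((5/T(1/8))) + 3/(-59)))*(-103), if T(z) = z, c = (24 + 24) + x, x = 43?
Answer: -22162613/2360 ≈ -9390.9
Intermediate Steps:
c = 91 (c = (24 + 24) + 43 = 48 + 43 = 91)
(c + ((-3*(-3))/((5/T(1/8))) + 3/(-59)))*(-103) = (91 + ((-3*(-3))/((5/(1/8))) + 3/(-59)))*(-103) = (91 + (9/((5/(⅛))) + 3*(-1/59)))*(-103) = (91 + (9/((5*8)) - 3/59))*(-103) = (91 + (9/40 - 3/59))*(-103) = (91 + 411/2360)*(-103) = (215171/2360)*(-103) = -22162613/2360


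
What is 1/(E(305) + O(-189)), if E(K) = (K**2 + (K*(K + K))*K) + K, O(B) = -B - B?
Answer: 1/56838958 ≈ 1.7594e-8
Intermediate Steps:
O(B) = -2*B
E(K) = K + K**2 + 2*K**3 (E(K) = (K**2 + (K*(2*K))*K) + K = (K**2 + (2*K**2)*K) + K = (K**2 + 2*K**3) + K = K + K**2 + 2*K**3)
1/(E(305) + O(-189)) = 1/(305*(1 + 305 + 2*305**2) - 2*(-189)) = 1/(305*(1 + 305 + 2*93025) + 378) = 1/(305*(1 + 305 + 186050) + 378) = 1/(305*186356 + 378) = 1/(56838580 + 378) = 1/56838958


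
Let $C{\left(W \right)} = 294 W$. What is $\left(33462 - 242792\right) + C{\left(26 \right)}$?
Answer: $-201686$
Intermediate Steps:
$\left(33462 - 242792\right) + C{\left(26 \right)} = \left(33462 - 242792\right) + 294 \cdot 26 = -209330 + 7644 = -201686$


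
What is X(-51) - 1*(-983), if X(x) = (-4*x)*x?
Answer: -9421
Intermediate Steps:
X(x) = -4*x²
X(-51) - 1*(-983) = -4*(-51)² - 1*(-983) = -4*2601 + 983 = -10404 + 983 = -9421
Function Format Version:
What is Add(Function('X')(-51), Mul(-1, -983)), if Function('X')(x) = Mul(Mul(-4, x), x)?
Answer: -9421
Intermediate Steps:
Function('X')(x) = Mul(-4, Pow(x, 2))
Add(Function('X')(-51), Mul(-1, -983)) = Add(Mul(-4, Pow(-51, 2)), Mul(-1, -983)) = Add(Mul(-4, 2601), 983) = Add(-10404, 983) = -9421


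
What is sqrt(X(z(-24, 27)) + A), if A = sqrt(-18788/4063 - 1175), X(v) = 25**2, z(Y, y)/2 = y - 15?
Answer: sqrt(10317480625 + 4063*I*sqrt(19473199219))/4063 ≈ 25.009 + 0.68665*I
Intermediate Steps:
z(Y, y) = -30 + 2*y (z(Y, y) = 2*(y - 15) = 2*(-15 + y) = -30 + 2*y)
X(v) = 625
A = I*sqrt(19473199219)/4063 (A = sqrt(-18788*1/4063 - 1175) = sqrt(-18788/4063 - 1175) = sqrt(-4792813/4063) = I*sqrt(19473199219)/4063 ≈ 34.346*I)
sqrt(X(z(-24, 27)) + A) = sqrt(625 + I*sqrt(19473199219)/4063)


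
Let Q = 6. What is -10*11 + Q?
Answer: -104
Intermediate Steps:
-10*11 + Q = -10*11 + 6 = -110 + 6 = -104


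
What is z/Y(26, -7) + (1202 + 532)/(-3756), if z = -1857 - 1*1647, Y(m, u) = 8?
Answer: -274477/626 ≈ -438.46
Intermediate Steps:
z = -3504 (z = -1857 - 1647 = -3504)
z/Y(26, -7) + (1202 + 532)/(-3756) = -3504/8 + (1202 + 532)/(-3756) = -3504*⅛ + 1734*(-1/3756) = -438 - 289/626 = -274477/626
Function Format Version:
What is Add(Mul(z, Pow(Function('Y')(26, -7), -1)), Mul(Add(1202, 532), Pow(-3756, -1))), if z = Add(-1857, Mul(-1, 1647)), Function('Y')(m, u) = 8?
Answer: Rational(-274477, 626) ≈ -438.46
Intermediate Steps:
z = -3504 (z = Add(-1857, -1647) = -3504)
Add(Mul(z, Pow(Function('Y')(26, -7), -1)), Mul(Add(1202, 532), Pow(-3756, -1))) = Add(Mul(-3504, Pow(8, -1)), Mul(Add(1202, 532), Pow(-3756, -1))) = Add(Mul(-3504, Rational(1, 8)), Mul(1734, Rational(-1, 3756))) = Add(-438, Rational(-289, 626)) = Rational(-274477, 626)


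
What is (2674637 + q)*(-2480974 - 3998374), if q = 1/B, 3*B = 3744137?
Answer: -64885534386008226656/3744137 ≈ -1.7330e+13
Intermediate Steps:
B = 3744137/3 (B = (⅓)*3744137 = 3744137/3 ≈ 1.2480e+6)
q = 3/3744137 (q = 1/(3744137/3) = 3/3744137 ≈ 8.0125e-7)
(2674637 + q)*(-2480974 - 3998374) = (2674637 + 3/3744137)*(-2480974 - 3998374) = (10014207353272/3744137)*(-6479348) = -64885534386008226656/3744137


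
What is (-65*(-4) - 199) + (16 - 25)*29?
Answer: -200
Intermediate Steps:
(-65*(-4) - 199) + (16 - 25)*29 = (260 - 199) - 9*29 = 61 - 261 = -200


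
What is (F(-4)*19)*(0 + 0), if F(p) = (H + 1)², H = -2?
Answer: 0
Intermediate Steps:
F(p) = 1 (F(p) = (-2 + 1)² = (-1)² = 1)
(F(-4)*19)*(0 + 0) = (1*19)*(0 + 0) = 19*0 = 0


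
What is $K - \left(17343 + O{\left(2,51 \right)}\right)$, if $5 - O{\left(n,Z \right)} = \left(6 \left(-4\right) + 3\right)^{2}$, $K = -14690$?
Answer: $-31597$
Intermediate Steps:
$O{\left(n,Z \right)} = -436$ ($O{\left(n,Z \right)} = 5 - \left(6 \left(-4\right) + 3\right)^{2} = 5 - \left(-24 + 3\right)^{2} = 5 - \left(-21\right)^{2} = 5 - 441 = -436$)
$K - \left(17343 + O{\left(2,51 \right)}\right) = -14690 - \left(17343 - 436\right) = -14690 - 16907 = -31597$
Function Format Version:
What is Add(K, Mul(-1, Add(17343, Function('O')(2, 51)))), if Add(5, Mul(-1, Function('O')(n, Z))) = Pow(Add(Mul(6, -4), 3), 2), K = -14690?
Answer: -31597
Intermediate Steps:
Function('O')(n, Z) = -436 (Function('O')(n, Z) = Add(5, Mul(-1, Pow(Add(Mul(6, -4), 3), 2))) = Add(5, Mul(-1, Pow(Add(-24, 3), 2))) = Add(5, Mul(-1, Pow(-21, 2))) = Add(5, Mul(-1, 441)) = Add(5, -441) = -436)
Add(K, Mul(-1, Add(17343, Function('O')(2, 51)))) = Add(-14690, Mul(-1, Add(17343, -436))) = Add(-14690, Mul(-1, 16907)) = Add(-14690, -16907) = -31597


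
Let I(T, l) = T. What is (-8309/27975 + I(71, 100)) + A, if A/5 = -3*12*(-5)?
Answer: 27155416/27975 ≈ 970.70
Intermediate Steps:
A = 900 (A = 5*(-3*12*(-5)) = 5*(-36*(-5)) = 5*180 = 900)
(-8309/27975 + I(71, 100)) + A = (-8309/27975 + 71) + 900 = 1977916/27975 + 900 = 27155416/27975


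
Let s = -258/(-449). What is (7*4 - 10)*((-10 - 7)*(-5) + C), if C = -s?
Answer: 682326/449 ≈ 1519.7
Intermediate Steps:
s = 258/449 (s = -258*(-1/449) = 258/449 ≈ 0.57461)
C = -258/449 (C = -1*258/449 = -258/449 ≈ -0.57461)
(7*4 - 10)*((-10 - 7)*(-5) + C) = (7*4 - 10)*((-10 - 7)*(-5) - 258/449) = (28 - 10)*(-17*(-5) - 258/449) = 18*(85 - 258/449) = 18*(37907/449) = 682326/449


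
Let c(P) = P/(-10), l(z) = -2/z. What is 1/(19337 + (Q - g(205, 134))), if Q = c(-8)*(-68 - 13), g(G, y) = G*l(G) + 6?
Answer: 5/96341 ≈ 5.1899e-5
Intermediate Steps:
c(P) = -P/10 (c(P) = P*(-1/10) = -P/10)
g(G, y) = 4 (g(G, y) = G*(-2/G) + 6 = -2 + 6 = 4)
Q = -324/5 (Q = (-1/10*(-8))*(-68 - 13) = (4/5)*(-81) = -324/5 ≈ -64.800)
1/(19337 + (Q - g(205, 134))) = 1/(19337 + (-324/5 - 1*4)) = 1/(19337 + (-324/5 - 4)) = 1/(19337 - 344/5) = 1/(96341/5) = 5/96341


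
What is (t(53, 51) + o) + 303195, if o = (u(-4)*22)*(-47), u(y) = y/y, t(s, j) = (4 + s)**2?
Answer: 305410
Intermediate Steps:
u(y) = 1
o = -1034 (o = (1*22)*(-47) = 22*(-47) = -1034)
(t(53, 51) + o) + 303195 = ((4 + 53)**2 - 1034) + 303195 = (57**2 - 1034) + 303195 = (3249 - 1034) + 303195 = 2215 + 303195 = 305410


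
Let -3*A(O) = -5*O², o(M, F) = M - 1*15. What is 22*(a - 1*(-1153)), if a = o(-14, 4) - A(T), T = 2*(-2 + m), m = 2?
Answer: 24728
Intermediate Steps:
o(M, F) = -15 + M (o(M, F) = M - 15 = -15 + M)
T = 0 (T = 2*(-2 + 2) = 2*0 = 0)
A(O) = 5*O²/3 (A(O) = -(-5)*O²/3 = 5*O²/3)
a = -29 (a = (-15 - 14) - 5*0²/3 = -29 - 5*0/3 = -29 - 1*0 = -29 + 0 = -29)
22*(a - 1*(-1153)) = 22*(-29 - 1*(-1153)) = 22*(-29 + 1153) = 22*1124 = 24728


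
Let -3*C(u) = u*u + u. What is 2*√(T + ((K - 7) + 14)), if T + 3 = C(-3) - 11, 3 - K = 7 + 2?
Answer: 2*I*√15 ≈ 7.746*I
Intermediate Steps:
K = -6 (K = 3 - (7 + 2) = 3 - 1*9 = 3 - 9 = -6)
C(u) = -u/3 - u²/3 (C(u) = -(u*u + u)/3 = -(u² + u)/3 = -(u + u²)/3 = -u/3 - u²/3)
T = -16 (T = -3 + (-⅓*(-3)*(1 - 3) - 11) = -3 + (-⅓*(-3)*(-2) - 11) = -3 + (-2 - 11) = -3 - 13 = -16)
2*√(T + ((K - 7) + 14)) = 2*√(-16 + ((-6 - 7) + 14)) = 2*√(-16 + (-13 + 14)) = 2*√(-16 + 1) = 2*√(-15) = 2*(I*√15) = 2*I*√15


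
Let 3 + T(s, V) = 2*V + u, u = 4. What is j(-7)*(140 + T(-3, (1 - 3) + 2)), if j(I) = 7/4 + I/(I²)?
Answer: 6345/28 ≈ 226.61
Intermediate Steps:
T(s, V) = 1 + 2*V (T(s, V) = -3 + (2*V + 4) = -3 + (4 + 2*V) = 1 + 2*V)
j(I) = 7/4 + 1/I (j(I) = 7*(¼) + I/I² = 7/4 + 1/I)
j(-7)*(140 + T(-3, (1 - 3) + 2)) = (7/4 + 1/(-7))*(140 + (1 + 2*((1 - 3) + 2))) = (7/4 - ⅐)*(140 + (1 + 2*(-2 + 2))) = 45*(140 + (1 + 2*0))/28 = 45*(140 + (1 + 0))/28 = 45*(140 + 1)/28 = (45/28)*141 = 6345/28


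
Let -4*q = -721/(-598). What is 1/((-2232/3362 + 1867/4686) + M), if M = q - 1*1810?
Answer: -9421090536/17057514602707 ≈ -0.00055231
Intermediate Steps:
q = -721/2392 (q = -(-721)/(4*(-598)) = -(-721)*(-1)/(4*598) = -¼*721/598 = -721/2392 ≈ -0.30142)
M = -4330241/2392 (M = -721/2392 - 1*1810 = -721/2392 - 1810 = -4330241/2392 ≈ -1810.3)
1/((-2232/3362 + 1867/4686) + M) = 1/((-2232/3362 + 1867/4686) - 4330241/2392) = 1/((-2232*1/3362 + 1867*(1/4686)) - 4330241/2392) = 1/((-1116/1681 + 1867/4686) - 4330241/2392) = 1/(-2091149/7877166 - 4330241/2392) = 1/(-17057514602707/9421090536) = -9421090536/17057514602707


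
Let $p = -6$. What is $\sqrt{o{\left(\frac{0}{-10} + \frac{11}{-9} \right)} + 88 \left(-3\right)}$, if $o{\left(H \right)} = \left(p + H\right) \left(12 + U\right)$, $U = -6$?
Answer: $\frac{i \sqrt{2766}}{3} \approx 17.531 i$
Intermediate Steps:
$o{\left(H \right)} = -36 + 6 H$ ($o{\left(H \right)} = \left(-6 + H\right) \left(12 - 6\right) = \left(-6 + H\right) 6 = -36 + 6 H$)
$\sqrt{o{\left(\frac{0}{-10} + \frac{11}{-9} \right)} + 88 \left(-3\right)} = \sqrt{\left(-36 + 6 \left(\frac{0}{-10} + \frac{11}{-9}\right)\right) + 88 \left(-3\right)} = \sqrt{\left(-36 + 6 \left(0 \left(- \frac{1}{10}\right) + 11 \left(- \frac{1}{9}\right)\right)\right) - 264} = \sqrt{\left(-36 + 6 \left(0 - \frac{11}{9}\right)\right) - 264} = \sqrt{\left(-36 + 6 \left(- \frac{11}{9}\right)\right) - 264} = \sqrt{\left(-36 - \frac{22}{3}\right) - 264} = \sqrt{- \frac{130}{3} - 264} = \sqrt{- \frac{922}{3}} = \frac{i \sqrt{2766}}{3}$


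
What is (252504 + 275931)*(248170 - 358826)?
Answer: -58474503360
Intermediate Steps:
(252504 + 275931)*(248170 - 358826) = 528435*(-110656) = -58474503360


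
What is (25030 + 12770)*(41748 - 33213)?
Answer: 322623000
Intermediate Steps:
(25030 + 12770)*(41748 - 33213) = 37800*8535 = 322623000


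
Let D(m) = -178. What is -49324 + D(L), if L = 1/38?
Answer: -49502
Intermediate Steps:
L = 1/38 ≈ 0.026316
-49324 + D(L) = -49324 - 178 = -49502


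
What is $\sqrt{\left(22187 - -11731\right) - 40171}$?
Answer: $13 i \sqrt{37} \approx 79.076 i$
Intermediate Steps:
$\sqrt{\left(22187 - -11731\right) - 40171} = \sqrt{\left(22187 + 11731\right) - 40171} = \sqrt{33918 - 40171} = \sqrt{-6253} = 13 i \sqrt{37}$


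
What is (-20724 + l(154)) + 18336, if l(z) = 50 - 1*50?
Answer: -2388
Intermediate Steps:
l(z) = 0 (l(z) = 50 - 50 = 0)
(-20724 + l(154)) + 18336 = (-20724 + 0) + 18336 = -20724 + 18336 = -2388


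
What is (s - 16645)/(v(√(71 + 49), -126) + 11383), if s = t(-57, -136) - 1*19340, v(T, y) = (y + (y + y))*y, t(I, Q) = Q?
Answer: -36121/59011 ≈ -0.61211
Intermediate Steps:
v(T, y) = 3*y² (v(T, y) = (y + 2*y)*y = (3*y)*y = 3*y²)
s = -19476 (s = -136 - 1*19340 = -136 - 19340 = -19476)
(s - 16645)/(v(√(71 + 49), -126) + 11383) = (-19476 - 16645)/(3*(-126)² + 11383) = -36121/(3*15876 + 11383) = -36121/(47628 + 11383) = -36121/59011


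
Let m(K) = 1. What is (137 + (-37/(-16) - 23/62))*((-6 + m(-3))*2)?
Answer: -344575/248 ≈ -1389.4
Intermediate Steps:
(137 + (-37/(-16) - 23/62))*((-6 + m(-3))*2) = (137 + (-37/(-16) - 23/62))*((-6 + 1)*2) = (137 + (-37*(-1/16) - 23*1/62))*(-5*2) = (137 + (37/16 - 23/62))*(-10) = (137 + 963/496)*(-10) = (68915/496)*(-10) = -344575/248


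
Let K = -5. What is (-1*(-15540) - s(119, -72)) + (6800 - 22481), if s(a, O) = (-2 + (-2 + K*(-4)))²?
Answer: -397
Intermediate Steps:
s(a, O) = 256 (s(a, O) = (-2 + (-2 - 5*(-4)))² = (-2 + (-2 + 20))² = (-2 + 18)² = 16² = 256)
(-1*(-15540) - s(119, -72)) + (6800 - 22481) = (-1*(-15540) - 1*256) + (6800 - 22481) = (15540 - 256) - 15681 = 15284 - 15681 = -397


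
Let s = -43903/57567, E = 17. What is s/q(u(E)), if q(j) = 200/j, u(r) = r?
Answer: -746351/11513400 ≈ -0.064825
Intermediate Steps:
s = -43903/57567 (s = -43903*1/57567 = -43903/57567 ≈ -0.76264)
s/q(u(E)) = -43903/(57567*(200/17)) = -43903/(57567*(200*(1/17))) = -43903/(57567*200/17) = -43903/57567*17/200 = -746351/11513400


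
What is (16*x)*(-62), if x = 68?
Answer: -67456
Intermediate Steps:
(16*x)*(-62) = (16*68)*(-62) = 1088*(-62) = -67456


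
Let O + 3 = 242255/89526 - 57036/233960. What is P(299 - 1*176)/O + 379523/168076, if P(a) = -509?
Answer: 7016317697656168/7395825915911 ≈ 948.69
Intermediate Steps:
O = -704045876/1309093935 (O = -3 + (242255/89526 - 57036/233960) = -3 + (242255*(1/89526) - 57036*1/233960) = -3 + (242255/89526 - 14259/58490) = -3 + 3223235929/1309093935 = -704045876/1309093935 ≈ -0.53781)
P(299 - 1*176)/O + 379523/168076 = -509/(-704045876/1309093935) + 379523/168076 = -509*(-1309093935/704045876) + 379523*(1/168076) = 666328812915/704045876 + 379523/168076 = 7016317697656168/7395825915911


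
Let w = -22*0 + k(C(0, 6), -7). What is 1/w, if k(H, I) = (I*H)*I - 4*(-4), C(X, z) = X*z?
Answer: 1/16 ≈ 0.062500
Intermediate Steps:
k(H, I) = 16 + H*I² (k(H, I) = (H*I)*I + 16 = H*I² + 16 = 16 + H*I²)
w = 16 (w = -22*0 + (16 + (0*6)*(-7)²) = 0 + (16 + 0*49) = 0 + (16 + 0) = 0 + 16 = 16)
1/w = 1/16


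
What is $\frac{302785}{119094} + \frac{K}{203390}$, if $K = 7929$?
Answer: $\frac{15631934369}{6055632165} \approx 2.5814$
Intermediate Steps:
$\frac{302785}{119094} + \frac{K}{203390} = \frac{302785}{119094} + \frac{7929}{203390} = \frac{15631934369}{6055632165}$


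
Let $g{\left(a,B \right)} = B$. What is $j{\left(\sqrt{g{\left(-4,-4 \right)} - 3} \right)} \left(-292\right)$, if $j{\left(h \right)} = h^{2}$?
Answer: $2044$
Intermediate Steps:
$j{\left(\sqrt{g{\left(-4,-4 \right)} - 3} \right)} \left(-292\right) = \left(\sqrt{-4 - 3}\right)^{2} \left(-292\right) = \left(\sqrt{-7}\right)^{2} \left(-292\right) = \left(i \sqrt{7}\right)^{2} \left(-292\right) = \left(-7\right) \left(-292\right) = 2044$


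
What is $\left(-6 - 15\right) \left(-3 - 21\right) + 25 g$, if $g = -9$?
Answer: $279$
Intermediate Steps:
$\left(-6 - 15\right) \left(-3 - 21\right) + 25 g = \left(-6 - 15\right) \left(-3 - 21\right) + 25 \left(-9\right) = \left(-21\right) \left(-24\right) - 225 = 504 - 225 = 279$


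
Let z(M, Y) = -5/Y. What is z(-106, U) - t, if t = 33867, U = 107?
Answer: -3623774/107 ≈ -33867.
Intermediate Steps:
z(M, Y) = -5/Y
z(-106, U) - t = -5/107 - 1*33867 = -5*1/107 - 33867 = -5/107 - 33867 = -3623774/107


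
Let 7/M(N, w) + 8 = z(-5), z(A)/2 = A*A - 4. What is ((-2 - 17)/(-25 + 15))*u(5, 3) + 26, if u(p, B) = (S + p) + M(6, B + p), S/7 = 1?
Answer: 3345/68 ≈ 49.191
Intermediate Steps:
z(A) = -8 + 2*A² (z(A) = 2*(A*A - 4) = 2*(A² - 4) = 2*(-4 + A²) = -8 + 2*A²)
M(N, w) = 7/34 (M(N, w) = 7/(-8 + (-8 + 2*(-5)²)) = 7/(-8 + (-8 + 2*25)) = 7/(-8 + (-8 + 50)) = 7/(-8 + 42) = 7/34)
S = 7 (S = 7*1 = 7)
u(p, B) = 245/34 + p (u(p, B) = (7 + p) + 7/34 = 245/34 + p)
((-2 - 17)/(-25 + 15))*u(5, 3) + 26 = ((-2 - 17)/(-25 + 15))*(245/34 + 5) + 26 = -19/(-10)*(415/34) + 26 = -19*(-⅒)*(415/34) + 26 = (19/10)*(415/34) + 26 = 1577/68 + 26 = 3345/68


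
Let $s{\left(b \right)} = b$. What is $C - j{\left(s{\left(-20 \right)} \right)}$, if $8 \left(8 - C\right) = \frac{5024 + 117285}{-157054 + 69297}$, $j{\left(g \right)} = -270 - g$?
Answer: $\frac{181252757}{702056} \approx 258.17$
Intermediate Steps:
$C = \frac{5738757}{702056}$ ($C = 8 - \frac{\left(5024 + 117285\right) \frac{1}{-157054 + 69297}}{8} = 8 - \frac{122309 \frac{1}{-87757}}{8} = 8 - \frac{122309 \left(- \frac{1}{87757}\right)}{8} = 8 - - \frac{122309}{702056} = 8 + \frac{122309}{702056} = \frac{5738757}{702056} \approx 8.1742$)
$C - j{\left(s{\left(-20 \right)} \right)} = \frac{5738757}{702056} - \left(-270 - -20\right) = \frac{5738757}{702056} - \left(-270 + 20\right) = \frac{5738757}{702056} - -250 = \frac{5738757}{702056} + 250 = \frac{181252757}{702056}$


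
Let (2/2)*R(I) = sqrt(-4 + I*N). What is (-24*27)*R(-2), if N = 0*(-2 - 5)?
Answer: -1296*I ≈ -1296.0*I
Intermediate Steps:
N = 0 (N = 0*(-7) = 0)
R(I) = 2*I (R(I) = sqrt(-4 + I*0) = sqrt(-4 + 0) = sqrt(-4) = 2*I)
(-24*27)*R(-2) = (-24*27)*(2*I) = -1296*I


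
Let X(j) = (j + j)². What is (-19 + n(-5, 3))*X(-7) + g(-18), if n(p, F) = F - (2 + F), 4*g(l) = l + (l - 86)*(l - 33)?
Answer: -5589/2 ≈ -2794.5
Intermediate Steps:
X(j) = 4*j² (X(j) = (2*j)² = 4*j²)
g(l) = l/4 + (-86 + l)*(-33 + l)/4 (g(l) = (l + (l - 86)*(l - 33))/4 = (l + (-86 + l)*(-33 + l))/4 = l/4 + (-86 + l)*(-33 + l)/4)
n(p, F) = -2 (n(p, F) = F + (-2 - F) = -2)
(-19 + n(-5, 3))*X(-7) + g(-18) = (-19 - 2)*(4*(-7)²) + (1419/2 - 59/2*(-18) + (¼)*(-18)²) = -84*49 + (1419/2 + 531 + (¼)*324) = -21*196 + (1419/2 + 531 + 81) = -4116 + 2643/2 = -5589/2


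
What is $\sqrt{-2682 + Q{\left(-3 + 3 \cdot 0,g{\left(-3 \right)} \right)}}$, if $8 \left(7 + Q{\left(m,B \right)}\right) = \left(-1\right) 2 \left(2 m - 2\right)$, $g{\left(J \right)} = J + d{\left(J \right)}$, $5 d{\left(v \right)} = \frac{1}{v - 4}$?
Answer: $i \sqrt{2687} \approx 51.836 i$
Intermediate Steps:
$d{\left(v \right)} = \frac{1}{5 \left(-4 + v\right)}$ ($d{\left(v \right)} = \frac{1}{5 \left(v - 4\right)} = \frac{1}{5 \left(-4 + v\right)}$)
$g{\left(J \right)} = J + \frac{1}{5 \left(-4 + J\right)}$
$Q{\left(m,B \right)} = - \frac{13}{2} - \frac{m}{2}$ ($Q{\left(m,B \right)} = -7 + \frac{\left(-1\right) 2 \left(2 m - 2\right)}{8} = -7 + \frac{\left(-2\right) \left(-2 + 2 m\right)}{8} = -7 + \frac{4 - 4 m}{8} = -7 - \left(- \frac{1}{2} + \frac{m}{2}\right) = - \frac{13}{2} - \frac{m}{2}$)
$\sqrt{-2682 + Q{\left(-3 + 3 \cdot 0,g{\left(-3 \right)} \right)}} = \sqrt{-2682 - \left(\frac{13}{2} + \frac{-3 + 3 \cdot 0}{2}\right)} = \sqrt{-2682 - \left(\frac{13}{2} + \frac{-3 + 0}{2}\right)} = \sqrt{-2682 - 5} = \sqrt{-2687} = i \sqrt{2687}$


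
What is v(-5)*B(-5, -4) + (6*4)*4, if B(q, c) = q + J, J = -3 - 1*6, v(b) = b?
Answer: 166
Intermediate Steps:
J = -9 (J = -3 - 6 = -9)
B(q, c) = -9 + q (B(q, c) = q - 9 = -9 + q)
v(-5)*B(-5, -4) + (6*4)*4 = -5*(-9 - 5) + (6*4)*4 = -5*(-14) + 24*4 = 70 + 96 = 166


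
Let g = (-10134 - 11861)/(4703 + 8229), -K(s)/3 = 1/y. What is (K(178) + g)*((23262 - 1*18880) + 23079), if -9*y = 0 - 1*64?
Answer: -227569307/3904 ≈ -58291.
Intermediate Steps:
y = 64/9 (y = -(0 - 1*64)/9 = -(0 - 64)/9 = -⅑*(-64) = 64/9 ≈ 7.1111)
K(s) = -27/64 (K(s) = -3/64/9 = -3*9/64 = -27/64)
g = -415/244 (g = -21995/12932 = -21995*1/12932 = -415/244 ≈ -1.7008)
(K(178) + g)*((23262 - 1*18880) + 23079) = (-27/64 - 415/244)*((23262 - 1*18880) + 23079) = -8287*((23262 - 18880) + 23079)/3904 = -8287*(4382 + 23079)/3904 = -8287/3904*27461 = -227569307/3904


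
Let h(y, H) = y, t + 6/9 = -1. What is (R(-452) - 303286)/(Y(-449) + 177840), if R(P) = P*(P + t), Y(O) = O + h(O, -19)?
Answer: -147343/265413 ≈ -0.55515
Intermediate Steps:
t = -5/3 (t = -⅔ - 1 = -5/3 ≈ -1.6667)
Y(O) = 2*O (Y(O) = O + O = 2*O)
R(P) = P*(-5/3 + P) (R(P) = P*(P - 5/3) = P*(-5/3 + P))
(R(-452) - 303286)/(Y(-449) + 177840) = ((⅓)*(-452)*(-5 + 3*(-452)) - 303286)/(2*(-449) + 177840) = ((⅓)*(-452)*(-5 - 1356) - 303286)/(-898 + 177840) = ((⅓)*(-452)*(-1361) - 303286)/176942 = (615172/3 - 303286)*(1/176942) = -294686/3*1/176942 = -147343/265413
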